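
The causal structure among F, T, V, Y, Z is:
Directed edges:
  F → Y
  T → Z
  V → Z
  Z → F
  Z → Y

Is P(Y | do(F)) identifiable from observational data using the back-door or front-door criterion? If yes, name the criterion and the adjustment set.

desc(F)\{F}={Y}; candidates ⊆ {T,V,Z}.
size 0: {}; under {} F still reaches {T,V,Y,Z} ∋ Y.
{Z}: F⊥Y given {Z} in G with F→· removed — back-door holds.
P(Y|do(F)) = Σ_{Z} P(Y|F,Z)·P(Z).

P(Y|do(F)): backdoor, adjust for {Z}.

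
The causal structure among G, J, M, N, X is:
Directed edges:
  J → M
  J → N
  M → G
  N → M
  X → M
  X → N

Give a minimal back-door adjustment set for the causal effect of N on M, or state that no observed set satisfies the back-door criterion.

N→M: minimal back-door set {J, X}.

desc(N)\{N}={G,M}; candidates ⊆ {J,X}.
size 0: {}; under {} N still reaches {G,J,M,X} ∋ M.
size 1: {J}, {X}; under {J} N still reaches {G,M,X} ∋ M.
{J,X}: N⊥M given {J,X} in G with N→· removed — back-door holds.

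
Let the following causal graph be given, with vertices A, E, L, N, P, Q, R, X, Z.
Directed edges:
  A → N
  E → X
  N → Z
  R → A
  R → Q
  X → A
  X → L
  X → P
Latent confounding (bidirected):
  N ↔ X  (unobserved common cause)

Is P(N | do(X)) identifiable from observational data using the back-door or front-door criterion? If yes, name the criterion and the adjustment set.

desc(X)\{X}={A,L,N,P,Z}; candidates ⊆ {E,Q,R}.
X↔N: latent back-door arc(s) into X.
size 0: {}; under {} X still reaches {E,N,Z} ∋ N.
size 1: {E}, {Q}, {R}; under {E} X still reaches {N,Z} ∋ N.
size 2: {E,Q}, {E,R}, {Q,R}; under {E,Q} X still reaches {N,Z} ∋ N.
X↔N cannot be blocked by any observed set — no back-door set.
{A}: (i) intercepts every directed X→N path; (ii) no back-door X→{A}; (iii) {X} blocks every back-door {A}→N. Front-door holds.
P(N|do(X)) = Σ_{A} P(A|X) Σ_{X'} P(N|A,X')P(X').

P(N|do(X)): frontdoor, adjust for {A}.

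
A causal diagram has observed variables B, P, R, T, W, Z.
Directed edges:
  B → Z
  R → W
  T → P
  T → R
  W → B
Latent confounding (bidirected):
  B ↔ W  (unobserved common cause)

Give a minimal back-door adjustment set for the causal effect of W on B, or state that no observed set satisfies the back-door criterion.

W→B: no observed back-door set.

desc(W)\{W}={B,Z}; candidates ⊆ {P,R,T}.
W↔B: latent back-door arc(s) into W.
size 0: {}; under {} W still reaches {B,P,R,T,Z} ∋ B.
size 1: {P}, {R}, {T}; under {P} W still reaches {B,R,T,Z} ∋ B.
size 2: {P,R}, {P,T}, {R,T}; under {P,R} W still reaches {B,Z} ∋ B.
W↔B cannot be blocked by any observed set — no back-door set.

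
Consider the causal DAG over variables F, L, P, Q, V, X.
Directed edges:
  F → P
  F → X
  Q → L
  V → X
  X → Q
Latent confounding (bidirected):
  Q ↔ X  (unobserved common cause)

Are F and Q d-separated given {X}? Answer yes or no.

No — F and Q are d-connected given {X}.

Bayes-Ball from F | {X} reaches {L,P,Q,V}.
Q ∈ reach(F|{X}) ⇒ F ⊥̸ Q | {X}.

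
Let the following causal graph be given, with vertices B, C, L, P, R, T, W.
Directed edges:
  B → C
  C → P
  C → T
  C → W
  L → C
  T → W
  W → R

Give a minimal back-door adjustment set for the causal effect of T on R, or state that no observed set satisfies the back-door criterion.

desc(T)\{T}={R,W}; candidates ⊆ {B,C,L,P}.
size 0: {}; under {} T still reaches {B,C,L,P,R,W} ∋ R.
{C}: T⊥R given {C} in G with T→· removed — back-door holds.

T→R: minimal back-door set {C}.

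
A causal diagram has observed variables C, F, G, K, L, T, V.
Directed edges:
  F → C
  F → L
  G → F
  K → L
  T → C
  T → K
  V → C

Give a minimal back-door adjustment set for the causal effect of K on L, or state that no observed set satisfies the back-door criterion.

K→L: minimal back-door set ∅.

desc(K)\{K}={L}; candidates ⊆ {C,F,G,T,V}.
∅: K⊥L given ∅ in G with K→· removed — back-door holds.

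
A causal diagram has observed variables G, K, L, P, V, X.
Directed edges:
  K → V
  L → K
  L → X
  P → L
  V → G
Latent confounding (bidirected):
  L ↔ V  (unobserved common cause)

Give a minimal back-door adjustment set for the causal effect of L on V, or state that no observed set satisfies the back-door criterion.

desc(L)\{L}={G,K,V,X}; candidates ⊆ {P}.
L↔V: latent back-door arc(s) into L.
size 0: {}; under {} L still reaches {G,P,V} ∋ V.
size 1: {P}; under {P} L still reaches {G,V} ∋ V.
L↔V cannot be blocked by any observed set — no back-door set.

L→V: no observed back-door set.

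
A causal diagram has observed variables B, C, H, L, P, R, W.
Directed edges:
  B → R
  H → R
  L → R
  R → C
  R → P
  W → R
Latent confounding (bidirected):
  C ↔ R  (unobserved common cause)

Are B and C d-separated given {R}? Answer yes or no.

No — B and C are d-connected given {R}.

Bayes-Ball from B | {R} reaches {C,H,L,W}.
C ∈ reach(B|{R}) ⇒ B ⊥̸ C | {R}.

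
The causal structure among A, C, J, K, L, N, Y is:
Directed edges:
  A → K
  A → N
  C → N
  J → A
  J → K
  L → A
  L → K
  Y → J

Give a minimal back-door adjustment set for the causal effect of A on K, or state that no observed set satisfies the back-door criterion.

desc(A)\{A}={K,N}; candidates ⊆ {C,J,L,Y}.
size 0: {}; under {} A still reaches {J,K,L,Y} ∋ K.
size 1: {C}, {J}, {L} …(+1); under {C} A still reaches {J,K,L,Y} ∋ K.
{J,L}: A⊥K given {J,L} in G with A→· removed — back-door holds.

A→K: minimal back-door set {J, L}.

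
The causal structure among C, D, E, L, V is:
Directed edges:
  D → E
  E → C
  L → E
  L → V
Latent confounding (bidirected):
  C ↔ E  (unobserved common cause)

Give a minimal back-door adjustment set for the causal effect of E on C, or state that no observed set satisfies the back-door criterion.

desc(E)\{E}={C}; candidates ⊆ {D,L,V}.
E↔C: latent back-door arc(s) into E.
size 0: {}; under {} E still reaches {C,D,L,V} ∋ C.
size 1: {D}, {L}, {V}; under {D} E still reaches {C,L,V} ∋ C.
size 2: {D,L}, {D,V}, {L,V}; under {D,L} E still reaches {C} ∋ C.
E↔C cannot be blocked by any observed set — no back-door set.

E→C: no observed back-door set.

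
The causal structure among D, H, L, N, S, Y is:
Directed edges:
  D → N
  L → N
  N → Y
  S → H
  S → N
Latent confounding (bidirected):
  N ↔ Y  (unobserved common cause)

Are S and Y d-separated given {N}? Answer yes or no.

Bayes-Ball from S | {N} reaches {D,H,L,Y}.
Y ∈ reach(S|{N}) ⇒ S ⊥̸ Y | {N}.

No — S and Y are d-connected given {N}.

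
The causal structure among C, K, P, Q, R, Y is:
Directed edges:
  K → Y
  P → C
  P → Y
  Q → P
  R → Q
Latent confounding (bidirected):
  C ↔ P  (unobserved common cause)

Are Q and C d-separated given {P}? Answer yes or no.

No — Q and C are d-connected given {P}.

Bayes-Ball from Q | {P} reaches {C,R}.
C ∈ reach(Q|{P}) ⇒ Q ⊥̸ C | {P}.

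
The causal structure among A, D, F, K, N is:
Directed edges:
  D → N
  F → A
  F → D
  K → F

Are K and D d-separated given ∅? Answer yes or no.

No — K and D are d-connected given ∅.

Bayes-Ball from K | ∅ reaches {A,D,F,N}.
D ∈ reach(K|∅) ⇒ K ⊥̸ D | ∅.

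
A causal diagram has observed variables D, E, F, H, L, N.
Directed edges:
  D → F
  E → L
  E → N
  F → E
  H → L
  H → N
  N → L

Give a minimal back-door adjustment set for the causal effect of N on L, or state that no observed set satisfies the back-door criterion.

N→L: minimal back-door set {E, H}.

desc(N)\{N}={L}; candidates ⊆ {D,E,F,H}.
size 0: {}; under {} N still reaches {D,E,F,H,L} ∋ L.
size 1: {D}, {E}, {F} …(+1); under {D} N still reaches {E,F,H,L} ∋ L.
{E,H}: N⊥L given {E,H} in G with N→· removed — back-door holds.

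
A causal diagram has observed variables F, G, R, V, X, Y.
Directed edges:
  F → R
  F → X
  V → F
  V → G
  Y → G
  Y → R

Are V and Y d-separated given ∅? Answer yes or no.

Bayes-Ball from V | ∅ reaches {F,G,R,X}.
Y ∉ reach(V|∅) ⇒ V ⊥ Y | ∅.

Yes — V ⊥ Y | ∅.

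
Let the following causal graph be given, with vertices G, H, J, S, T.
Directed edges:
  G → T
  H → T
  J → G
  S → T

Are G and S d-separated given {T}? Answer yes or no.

Bayes-Ball from G | {T} reaches {H,J,S}.
S ∈ reach(G|{T}) ⇒ G ⊥̸ S | {T}.

No — G and S are d-connected given {T}.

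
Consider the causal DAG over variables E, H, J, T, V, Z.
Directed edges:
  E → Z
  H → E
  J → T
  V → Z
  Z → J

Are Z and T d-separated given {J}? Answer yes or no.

Yes — Z ⊥ T | {J}.

Bayes-Ball from Z | {J} reaches {E,H,V}.
T ∉ reach(Z|{J}) ⇒ Z ⊥ T | {J}.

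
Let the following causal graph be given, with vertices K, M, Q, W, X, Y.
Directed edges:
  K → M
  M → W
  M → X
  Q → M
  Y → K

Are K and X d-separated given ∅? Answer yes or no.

No — K and X are d-connected given ∅.

Bayes-Ball from K | ∅ reaches {M,W,X,Y}.
X ∈ reach(K|∅) ⇒ K ⊥̸ X | ∅.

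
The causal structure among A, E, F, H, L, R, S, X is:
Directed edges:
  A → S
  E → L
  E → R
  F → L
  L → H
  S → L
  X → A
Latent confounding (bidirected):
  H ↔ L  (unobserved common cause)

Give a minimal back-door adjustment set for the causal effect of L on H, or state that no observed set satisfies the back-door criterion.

L→H: no observed back-door set.

desc(L)\{L}={H}; candidates ⊆ {A,E,F,R,S,X}.
L↔H: latent back-door arc(s) into L.
size 0: {}; under {} L still reaches {A,E,F,H,R,S,X} ∋ H.
size 1: {A}, {E}, {F} …(+3); under {A} L still reaches {E,F,H,R,S} ∋ H.
size 2: {A,E}, {A,F}, {A,R} …(+12); under {A,E} L still reaches {F,H,S} ∋ H.
L↔H cannot be blocked by any observed set — no back-door set.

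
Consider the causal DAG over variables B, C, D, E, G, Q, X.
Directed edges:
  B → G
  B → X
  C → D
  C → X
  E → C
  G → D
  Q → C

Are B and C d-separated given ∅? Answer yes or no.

Bayes-Ball from B | ∅ reaches {D,G,X}.
C ∉ reach(B|∅) ⇒ B ⊥ C | ∅.

Yes — B ⊥ C | ∅.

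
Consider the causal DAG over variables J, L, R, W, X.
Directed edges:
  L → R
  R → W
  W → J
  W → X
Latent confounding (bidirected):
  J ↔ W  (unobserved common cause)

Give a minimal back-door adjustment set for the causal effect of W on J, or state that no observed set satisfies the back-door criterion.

W→J: no observed back-door set.

desc(W)\{W}={J,X}; candidates ⊆ {L,R}.
W↔J: latent back-door arc(s) into W.
size 0: {}; under {} W still reaches {J,L,R} ∋ J.
size 1: {L}, {R}; under {L} W still reaches {J,R} ∋ J.
size 2: {L,R}; under {L,R} W still reaches {J} ∋ J.
W↔J cannot be blocked by any observed set — no back-door set.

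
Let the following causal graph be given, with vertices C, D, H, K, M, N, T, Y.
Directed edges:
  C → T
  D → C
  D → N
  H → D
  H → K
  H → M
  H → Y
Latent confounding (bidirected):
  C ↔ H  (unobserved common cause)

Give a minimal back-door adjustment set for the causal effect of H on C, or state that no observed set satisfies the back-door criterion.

H→C: no observed back-door set.

desc(H)\{H}={C,D,K,M,N,T,Y}; candidates ⊆ {—}.
H↔C: latent back-door arc(s) into H.
size 0: {}; under {} H still reaches {C,T} ∋ C.
H↔C cannot be blocked by any observed set — no back-door set.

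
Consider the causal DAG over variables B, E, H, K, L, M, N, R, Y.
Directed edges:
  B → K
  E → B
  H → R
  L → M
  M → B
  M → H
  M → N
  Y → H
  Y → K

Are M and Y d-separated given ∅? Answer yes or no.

Yes — M ⊥ Y | ∅.

Bayes-Ball from M | ∅ reaches {B,H,K,L,N,R}.
Y ∉ reach(M|∅) ⇒ M ⊥ Y | ∅.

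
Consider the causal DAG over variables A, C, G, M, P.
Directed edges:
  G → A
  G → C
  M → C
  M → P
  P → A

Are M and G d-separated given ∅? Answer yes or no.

Yes — M ⊥ G | ∅.

Bayes-Ball from M | ∅ reaches {A,C,P}.
G ∉ reach(M|∅) ⇒ M ⊥ G | ∅.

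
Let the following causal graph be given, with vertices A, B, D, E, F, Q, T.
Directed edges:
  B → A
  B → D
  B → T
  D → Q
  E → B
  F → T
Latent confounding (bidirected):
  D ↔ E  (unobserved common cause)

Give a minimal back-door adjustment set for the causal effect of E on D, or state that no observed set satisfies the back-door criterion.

desc(E)\{E}={A,B,D,Q,T}; candidates ⊆ {F}.
E↔D: latent back-door arc(s) into E.
size 0: {}; under {} E still reaches {D,Q} ∋ D.
size 1: {F}; under {F} E still reaches {D,Q} ∋ D.
E↔D cannot be blocked by any observed set — no back-door set.

E→D: no observed back-door set.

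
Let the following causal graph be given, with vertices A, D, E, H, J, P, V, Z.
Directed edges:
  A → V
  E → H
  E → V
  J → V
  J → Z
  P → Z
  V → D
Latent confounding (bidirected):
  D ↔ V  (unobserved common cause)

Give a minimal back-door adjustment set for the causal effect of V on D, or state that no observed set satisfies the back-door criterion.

desc(V)\{V}={D}; candidates ⊆ {A,E,H,J,P,Z}.
V↔D: latent back-door arc(s) into V.
size 0: {}; under {} V still reaches {A,D,E,H,J,Z} ∋ D.
size 1: {A}, {E}, {H} …(+3); under {A} V still reaches {D,E,H,J,Z} ∋ D.
size 2: {A,E}, {A,H}, {A,J} …(+12); under {A,E} V still reaches {D,J,Z} ∋ D.
V↔D cannot be blocked by any observed set — no back-door set.

V→D: no observed back-door set.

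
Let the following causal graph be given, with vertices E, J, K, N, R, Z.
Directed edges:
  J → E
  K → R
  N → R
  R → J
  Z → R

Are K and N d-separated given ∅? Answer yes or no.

Yes — K ⊥ N | ∅.

Bayes-Ball from K | ∅ reaches {E,J,R}.
N ∉ reach(K|∅) ⇒ K ⊥ N | ∅.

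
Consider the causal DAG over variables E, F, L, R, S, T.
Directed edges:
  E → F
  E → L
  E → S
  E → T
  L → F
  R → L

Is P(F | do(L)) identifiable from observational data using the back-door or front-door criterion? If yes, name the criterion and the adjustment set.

P(F|do(L)): backdoor, adjust for {E}.

desc(L)\{L}={F}; candidates ⊆ {E,R,S,T}.
size 0: {}; under {} L still reaches {E,F,R,S,T} ∋ F.
{E}: L⊥F given {E} in G with L→· removed — back-door holds.
P(F|do(L)) = Σ_{E} P(F|L,E)·P(E).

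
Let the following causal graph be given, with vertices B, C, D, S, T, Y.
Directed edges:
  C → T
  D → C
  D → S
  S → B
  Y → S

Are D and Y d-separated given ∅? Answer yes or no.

Yes — D ⊥ Y | ∅.

Bayes-Ball from D | ∅ reaches {B,C,S,T}.
Y ∉ reach(D|∅) ⇒ D ⊥ Y | ∅.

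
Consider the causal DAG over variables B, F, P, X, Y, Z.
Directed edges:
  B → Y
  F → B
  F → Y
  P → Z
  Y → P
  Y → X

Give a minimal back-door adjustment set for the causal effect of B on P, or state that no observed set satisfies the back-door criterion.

desc(B)\{B}={P,X,Y,Z}; candidates ⊆ {F}.
size 0: {}; under {} B still reaches {F,P,X,Y,Z} ∋ P.
{F}: B⊥P given {F} in G with B→· removed — back-door holds.

B→P: minimal back-door set {F}.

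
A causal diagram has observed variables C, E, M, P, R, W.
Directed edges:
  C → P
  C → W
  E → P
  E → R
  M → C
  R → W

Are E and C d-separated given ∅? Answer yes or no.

Bayes-Ball from E | ∅ reaches {P,R,W}.
C ∉ reach(E|∅) ⇒ E ⊥ C | ∅.

Yes — E ⊥ C | ∅.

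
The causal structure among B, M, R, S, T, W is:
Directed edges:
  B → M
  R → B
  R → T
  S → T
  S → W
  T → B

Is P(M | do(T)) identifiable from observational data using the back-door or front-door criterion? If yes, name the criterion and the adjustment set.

desc(T)\{T}={B,M}; candidates ⊆ {R,S,W}.
size 0: {}; under {} T still reaches {B,M,R,S,W} ∋ M.
{R}: T⊥M given {R} in G with T→· removed — back-door holds.
P(M|do(T)) = Σ_{R} P(M|T,R)·P(R).

P(M|do(T)): backdoor, adjust for {R}.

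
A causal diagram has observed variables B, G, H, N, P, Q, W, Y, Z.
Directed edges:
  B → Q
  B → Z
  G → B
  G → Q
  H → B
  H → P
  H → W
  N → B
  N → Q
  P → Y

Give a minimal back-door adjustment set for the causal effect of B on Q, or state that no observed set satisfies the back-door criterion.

desc(B)\{B}={Q,Z}; candidates ⊆ {G,H,N,P,W,Y}.
size 0: {}; under {} B still reaches {G,H,N,P,Q,W,Y} ∋ Q.
size 1: {G}, {H}, {N} …(+3); under {G} B still reaches {H,N,P,Q,W,Y} ∋ Q.
{G,N}: B⊥Q given {G,N} in G with B→· removed — back-door holds.

B→Q: minimal back-door set {G, N}.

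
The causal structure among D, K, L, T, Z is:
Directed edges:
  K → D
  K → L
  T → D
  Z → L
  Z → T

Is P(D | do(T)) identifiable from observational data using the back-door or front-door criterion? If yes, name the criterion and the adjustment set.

desc(T)\{T}={D}; candidates ⊆ {K,L,Z}.
∅: T⊥D given ∅ in G with T→· removed — back-door holds.
P(D|do(T)) = P(D|T) — no adjustment needed.

P(D|do(T)): backdoor, adjust for ∅.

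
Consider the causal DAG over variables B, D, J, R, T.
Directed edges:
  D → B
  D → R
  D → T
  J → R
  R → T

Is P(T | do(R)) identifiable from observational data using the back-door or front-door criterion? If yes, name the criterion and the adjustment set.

desc(R)\{R}={T}; candidates ⊆ {B,D,J}.
size 0: {}; under {} R still reaches {B,D,J,T} ∋ T.
{D}: R⊥T given {D} in G with R→· removed — back-door holds.
P(T|do(R)) = Σ_{D} P(T|R,D)·P(D).

P(T|do(R)): backdoor, adjust for {D}.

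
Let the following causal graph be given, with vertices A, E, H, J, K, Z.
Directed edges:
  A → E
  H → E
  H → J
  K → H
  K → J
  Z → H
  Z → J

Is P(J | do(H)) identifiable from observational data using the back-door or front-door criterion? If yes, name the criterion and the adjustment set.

desc(H)\{H}={E,J}; candidates ⊆ {A,K,Z}.
size 0: {}; under {} H still reaches {J,K,Z} ∋ J.
size 1: {A}, {K}, {Z}; under {A} H still reaches {J,K,Z} ∋ J.
{K,Z}: H⊥J given {K,Z} in G with H→· removed — back-door holds.
P(J|do(H)) = Σ_{K,Z} P(J|H,K,Z)·P(K,Z).

P(J|do(H)): backdoor, adjust for {K, Z}.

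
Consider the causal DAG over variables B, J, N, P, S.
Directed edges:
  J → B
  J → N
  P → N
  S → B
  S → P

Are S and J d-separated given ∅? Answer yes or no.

Yes — S ⊥ J | ∅.

Bayes-Ball from S | ∅ reaches {B,N,P}.
J ∉ reach(S|∅) ⇒ S ⊥ J | ∅.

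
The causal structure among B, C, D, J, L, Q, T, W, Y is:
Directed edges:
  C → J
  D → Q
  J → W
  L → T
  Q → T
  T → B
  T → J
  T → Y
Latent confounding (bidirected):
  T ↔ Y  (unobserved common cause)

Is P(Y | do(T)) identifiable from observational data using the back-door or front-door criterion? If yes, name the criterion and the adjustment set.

desc(T)\{T}={B,J,W,Y}; candidates ⊆ {C,D,L,Q}.
T↔Y: latent back-door arc(s) into T.
size 0: {}; under {} T still reaches {D,L,Q,Y} ∋ Y.
size 1: {C}, {D}, {L} …(+1); under {C} T still reaches {D,L,Q,Y} ∋ Y.
size 2: {C,D}, {C,L}, {C,Q} …(+3); under {C,D} T still reaches {L,Q,Y} ∋ Y.
T↔Y cannot be blocked by any observed set — no back-door set.
No mediator lies on a directed T→…→Y path.
Neither criterion identifies P(Y|do(T)) in this graph.

P(Y|do(T)): not identifiable (no BD/FD set).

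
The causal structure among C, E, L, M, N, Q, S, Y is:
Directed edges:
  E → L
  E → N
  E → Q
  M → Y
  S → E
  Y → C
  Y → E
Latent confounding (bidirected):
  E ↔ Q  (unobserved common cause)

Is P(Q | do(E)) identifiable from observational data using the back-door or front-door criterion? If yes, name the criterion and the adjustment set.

P(Q|do(E)): not identifiable (no BD/FD set).

desc(E)\{E}={L,N,Q}; candidates ⊆ {C,M,S,Y}.
E↔Q: latent back-door arc(s) into E.
size 0: {}; under {} E still reaches {C,M,Q,S,Y} ∋ Q.
size 1: {C}, {M}, {S} …(+1); under {C} E still reaches {M,Q,S,Y} ∋ Q.
size 2: {C,M}, {C,S}, {C,Y} …(+3); under {C,M} E still reaches {Q,S,Y} ∋ Q.
E↔Q cannot be blocked by any observed set — no back-door set.
No mediator lies on a directed E→…→Q path.
Neither criterion identifies P(Q|do(E)) in this graph.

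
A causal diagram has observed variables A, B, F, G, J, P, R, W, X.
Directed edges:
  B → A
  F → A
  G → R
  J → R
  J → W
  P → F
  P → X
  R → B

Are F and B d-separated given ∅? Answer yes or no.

Bayes-Ball from F | ∅ reaches {A,P,X}.
B ∉ reach(F|∅) ⇒ F ⊥ B | ∅.

Yes — F ⊥ B | ∅.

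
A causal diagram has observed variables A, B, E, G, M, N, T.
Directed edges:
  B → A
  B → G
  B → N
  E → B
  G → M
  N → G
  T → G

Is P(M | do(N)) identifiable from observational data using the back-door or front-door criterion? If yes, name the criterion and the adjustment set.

desc(N)\{N}={G,M}; candidates ⊆ {A,B,E,T}.
size 0: {}; under {} N still reaches {A,B,E,G,M} ∋ M.
{B}: N⊥M given {B} in G with N→· removed — back-door holds.
P(M|do(N)) = Σ_{B} P(M|N,B)·P(B).

P(M|do(N)): backdoor, adjust for {B}.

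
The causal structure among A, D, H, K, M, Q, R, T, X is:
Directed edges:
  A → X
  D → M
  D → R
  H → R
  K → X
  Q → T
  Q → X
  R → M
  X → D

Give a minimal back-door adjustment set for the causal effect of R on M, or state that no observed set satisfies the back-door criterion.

desc(R)\{R}={M}; candidates ⊆ {A,D,H,K,Q,T,X}.
size 0: {}; under {} R still reaches {A,D,H,K,M,Q,T,X} ∋ M.
{D}: R⊥M given {D} in G with R→· removed — back-door holds.

R→M: minimal back-door set {D}.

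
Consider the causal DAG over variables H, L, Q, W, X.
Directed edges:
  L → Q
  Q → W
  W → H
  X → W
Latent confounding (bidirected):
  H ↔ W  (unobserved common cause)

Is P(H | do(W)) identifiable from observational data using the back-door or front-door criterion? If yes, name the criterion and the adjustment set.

P(H|do(W)): not identifiable (no BD/FD set).

desc(W)\{W}={H}; candidates ⊆ {L,Q,X}.
W↔H: latent back-door arc(s) into W.
size 0: {}; under {} W still reaches {H,L,Q,X} ∋ H.
size 1: {L}, {Q}, {X}; under {L} W still reaches {H,Q,X} ∋ H.
size 2: {L,Q}, {L,X}, {Q,X}; under {L,Q} W still reaches {H,X} ∋ H.
W↔H cannot be blocked by any observed set — no back-door set.
No mediator lies on a directed W→…→H path.
Neither criterion identifies P(H|do(W)) in this graph.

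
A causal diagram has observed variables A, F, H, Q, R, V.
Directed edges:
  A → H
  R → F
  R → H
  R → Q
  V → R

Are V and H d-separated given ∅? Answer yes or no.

Bayes-Ball from V | ∅ reaches {F,H,Q,R}.
H ∈ reach(V|∅) ⇒ V ⊥̸ H | ∅.

No — V and H are d-connected given ∅.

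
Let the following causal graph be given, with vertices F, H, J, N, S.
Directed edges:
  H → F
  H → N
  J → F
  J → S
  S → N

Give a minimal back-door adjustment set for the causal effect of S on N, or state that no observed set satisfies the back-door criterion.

S→N: minimal back-door set ∅.

desc(S)\{S}={N}; candidates ⊆ {F,H,J}.
∅: S⊥N given ∅ in G with S→· removed — back-door holds.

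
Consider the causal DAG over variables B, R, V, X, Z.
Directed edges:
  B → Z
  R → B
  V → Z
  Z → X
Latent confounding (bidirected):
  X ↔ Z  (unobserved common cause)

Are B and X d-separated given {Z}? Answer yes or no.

No — B and X are d-connected given {Z}.

Bayes-Ball from B | {Z} reaches {R,V,X}.
X ∈ reach(B|{Z}) ⇒ B ⊥̸ X | {Z}.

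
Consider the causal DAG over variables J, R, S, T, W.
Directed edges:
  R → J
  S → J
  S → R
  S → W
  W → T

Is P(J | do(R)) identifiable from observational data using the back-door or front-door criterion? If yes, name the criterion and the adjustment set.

P(J|do(R)): backdoor, adjust for {S}.

desc(R)\{R}={J}; candidates ⊆ {S,T,W}.
size 0: {}; under {} R still reaches {J,S,T,W} ∋ J.
{S}: R⊥J given {S} in G with R→· removed — back-door holds.
P(J|do(R)) = Σ_{S} P(J|R,S)·P(S).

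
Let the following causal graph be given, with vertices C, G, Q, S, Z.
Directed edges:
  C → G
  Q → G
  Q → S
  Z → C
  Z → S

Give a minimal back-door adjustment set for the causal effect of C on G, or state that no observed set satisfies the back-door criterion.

desc(C)\{C}={G}; candidates ⊆ {Q,S,Z}.
∅: C⊥G given ∅ in G with C→· removed — back-door holds.

C→G: minimal back-door set ∅.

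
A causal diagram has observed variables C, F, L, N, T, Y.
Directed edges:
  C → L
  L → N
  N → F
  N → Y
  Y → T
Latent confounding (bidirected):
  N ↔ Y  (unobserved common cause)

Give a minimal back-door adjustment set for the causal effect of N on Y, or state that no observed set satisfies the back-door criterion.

desc(N)\{N}={F,T,Y}; candidates ⊆ {C,L}.
N↔Y: latent back-door arc(s) into N.
size 0: {}; under {} N still reaches {C,L,T,Y} ∋ Y.
size 1: {C}, {L}; under {C} N still reaches {L,T,Y} ∋ Y.
size 2: {C,L}; under {C,L} N still reaches {T,Y} ∋ Y.
N↔Y cannot be blocked by any observed set — no back-door set.

N→Y: no observed back-door set.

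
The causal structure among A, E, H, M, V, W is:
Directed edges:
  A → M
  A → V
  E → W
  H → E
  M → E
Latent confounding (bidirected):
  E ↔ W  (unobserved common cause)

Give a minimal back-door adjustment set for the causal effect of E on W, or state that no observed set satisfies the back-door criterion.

desc(E)\{E}={W}; candidates ⊆ {A,H,M,V}.
E↔W: latent back-door arc(s) into E.
size 0: {}; under {} E still reaches {A,H,M,V,W} ∋ W.
size 1: {A}, {H}, {M} …(+1); under {A} E still reaches {H,M,W} ∋ W.
size 2: {A,H}, {A,M}, {A,V} …(+3); under {A,H} E still reaches {M,W} ∋ W.
E↔W cannot be blocked by any observed set — no back-door set.

E→W: no observed back-door set.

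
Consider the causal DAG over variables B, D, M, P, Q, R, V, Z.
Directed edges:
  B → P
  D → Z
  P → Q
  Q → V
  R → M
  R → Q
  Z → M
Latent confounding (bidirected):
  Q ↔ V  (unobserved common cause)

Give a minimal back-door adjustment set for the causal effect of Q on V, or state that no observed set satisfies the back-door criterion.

desc(Q)\{Q}={V}; candidates ⊆ {B,D,M,P,R,Z}.
Q↔V: latent back-door arc(s) into Q.
size 0: {}; under {} Q still reaches {B,M,P,R,V} ∋ V.
size 1: {B}, {D}, {M} …(+3); under {B} Q still reaches {M,P,R,V} ∋ V.
size 2: {B,D}, {B,M}, {B,P} …(+12); under {B,D} Q still reaches {M,P,R,V} ∋ V.
Q↔V cannot be blocked by any observed set — no back-door set.

Q→V: no observed back-door set.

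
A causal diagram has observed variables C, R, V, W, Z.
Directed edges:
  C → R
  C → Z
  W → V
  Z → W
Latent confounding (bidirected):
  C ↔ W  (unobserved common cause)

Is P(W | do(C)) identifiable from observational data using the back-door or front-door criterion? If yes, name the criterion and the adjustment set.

P(W|do(C)): frontdoor, adjust for {Z}.

desc(C)\{C}={R,V,W,Z}; candidates ⊆ {—}.
C↔W: latent back-door arc(s) into C.
size 0: {}; under {} C still reaches {V,W} ∋ W.
C↔W cannot be blocked by any observed set — no back-door set.
{Z}: (i) intercepts every directed C→W path; (ii) no back-door C→{Z}; (iii) {C} blocks every back-door {Z}→W. Front-door holds.
P(W|do(C)) = Σ_{Z} P(Z|C) Σ_{C'} P(W|Z,C')P(C').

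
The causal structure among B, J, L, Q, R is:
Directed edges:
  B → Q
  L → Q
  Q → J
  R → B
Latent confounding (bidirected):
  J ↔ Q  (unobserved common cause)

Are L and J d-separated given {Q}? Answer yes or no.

No — L and J are d-connected given {Q}.

Bayes-Ball from L | {Q} reaches {B,J,R}.
J ∈ reach(L|{Q}) ⇒ L ⊥̸ J | {Q}.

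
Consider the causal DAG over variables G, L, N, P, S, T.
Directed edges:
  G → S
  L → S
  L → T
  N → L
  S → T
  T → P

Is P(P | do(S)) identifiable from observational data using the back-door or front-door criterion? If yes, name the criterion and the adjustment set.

P(P|do(S)): backdoor, adjust for {L}.

desc(S)\{S}={P,T}; candidates ⊆ {G,L,N}.
size 0: {}; under {} S still reaches {G,L,N,P,T} ∋ P.
{L}: S⊥P given {L} in G with S→· removed — back-door holds.
P(P|do(S)) = Σ_{L} P(P|S,L)·P(L).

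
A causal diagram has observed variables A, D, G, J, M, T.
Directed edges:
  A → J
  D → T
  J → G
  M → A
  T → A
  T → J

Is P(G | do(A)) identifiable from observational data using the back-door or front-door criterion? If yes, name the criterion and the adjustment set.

P(G|do(A)): backdoor, adjust for {T}.

desc(A)\{A}={G,J}; candidates ⊆ {D,M,T}.
size 0: {}; under {} A still reaches {D,G,J,M,T} ∋ G.
{T}: A⊥G given {T} in G with A→· removed — back-door holds.
P(G|do(A)) = Σ_{T} P(G|A,T)·P(T).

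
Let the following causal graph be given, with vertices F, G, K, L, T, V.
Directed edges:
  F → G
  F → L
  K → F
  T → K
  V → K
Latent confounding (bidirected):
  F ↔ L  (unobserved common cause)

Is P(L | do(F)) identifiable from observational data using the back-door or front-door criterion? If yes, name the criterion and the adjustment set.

desc(F)\{F}={G,L}; candidates ⊆ {K,T,V}.
F↔L: latent back-door arc(s) into F.
size 0: {}; under {} F still reaches {K,L,T,V} ∋ L.
size 1: {K}, {T}, {V}; under {K} F still reaches {L} ∋ L.
size 2: {K,T}, {K,V}, {T,V}; under {K,T} F still reaches {L} ∋ L.
F↔L cannot be blocked by any observed set — no back-door set.
No mediator lies on a directed F→…→L path.
Neither criterion identifies P(L|do(F)) in this graph.

P(L|do(F)): not identifiable (no BD/FD set).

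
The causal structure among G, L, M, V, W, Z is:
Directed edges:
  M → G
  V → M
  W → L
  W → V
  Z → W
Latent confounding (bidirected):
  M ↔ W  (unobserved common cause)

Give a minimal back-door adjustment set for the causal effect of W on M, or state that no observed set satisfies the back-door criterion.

W→M: no observed back-door set.

desc(W)\{W}={G,L,M,V}; candidates ⊆ {Z}.
W↔M: latent back-door arc(s) into W.
size 0: {}; under {} W still reaches {G,M,Z} ∋ M.
size 1: {Z}; under {Z} W still reaches {G,M} ∋ M.
W↔M cannot be blocked by any observed set — no back-door set.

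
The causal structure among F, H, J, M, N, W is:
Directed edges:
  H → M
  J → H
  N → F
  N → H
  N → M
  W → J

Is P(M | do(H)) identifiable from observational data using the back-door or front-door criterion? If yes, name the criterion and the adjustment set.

P(M|do(H)): backdoor, adjust for {N}.

desc(H)\{H}={M}; candidates ⊆ {F,J,N,W}.
size 0: {}; under {} H still reaches {F,J,M,N,W} ∋ M.
{N}: H⊥M given {N} in G with H→· removed — back-door holds.
P(M|do(H)) = Σ_{N} P(M|H,N)·P(N).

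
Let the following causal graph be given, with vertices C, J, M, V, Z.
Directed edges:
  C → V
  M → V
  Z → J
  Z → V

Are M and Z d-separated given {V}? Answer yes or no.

No — M and Z are d-connected given {V}.

Bayes-Ball from M | {V} reaches {C,J,Z}.
Z ∈ reach(M|{V}) ⇒ M ⊥̸ Z | {V}.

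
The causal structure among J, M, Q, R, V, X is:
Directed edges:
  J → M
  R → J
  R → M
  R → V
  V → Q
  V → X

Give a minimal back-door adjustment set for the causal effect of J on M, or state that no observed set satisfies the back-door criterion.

J→M: minimal back-door set {R}.

desc(J)\{J}={M}; candidates ⊆ {Q,R,V,X}.
size 0: {}; under {} J still reaches {M,Q,R,V,X} ∋ M.
{R}: J⊥M given {R} in G with J→· removed — back-door holds.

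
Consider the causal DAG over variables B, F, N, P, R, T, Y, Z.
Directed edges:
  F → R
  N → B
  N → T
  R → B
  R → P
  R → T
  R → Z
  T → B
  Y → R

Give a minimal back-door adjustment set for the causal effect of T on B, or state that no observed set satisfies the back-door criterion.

desc(T)\{T}={B}; candidates ⊆ {F,N,P,R,Y,Z}.
size 0: {}; under {} T still reaches {B,F,N,P,R,Y,Z} ∋ B.
size 1: {F}, {N}, {P} …(+3); under {F} T still reaches {B,N,P,R,Y,Z} ∋ B.
{N,R}: T⊥B given {N,R} in G with T→· removed — back-door holds.

T→B: minimal back-door set {N, R}.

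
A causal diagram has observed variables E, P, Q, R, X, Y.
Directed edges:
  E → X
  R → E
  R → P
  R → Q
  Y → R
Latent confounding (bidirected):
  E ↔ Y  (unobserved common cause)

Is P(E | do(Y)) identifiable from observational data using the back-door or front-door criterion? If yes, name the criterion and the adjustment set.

P(E|do(Y)): frontdoor, adjust for {R}.

desc(Y)\{Y}={E,P,Q,R,X}; candidates ⊆ {—}.
Y↔E: latent back-door arc(s) into Y.
size 0: {}; under {} Y still reaches {E,X} ∋ E.
Y↔E cannot be blocked by any observed set — no back-door set.
{R}: (i) intercepts every directed Y→E path; (ii) no back-door Y→{R}; (iii) {Y} blocks every back-door {R}→E. Front-door holds.
P(E|do(Y)) = Σ_{R} P(R|Y) Σ_{Y'} P(E|R,Y')P(Y').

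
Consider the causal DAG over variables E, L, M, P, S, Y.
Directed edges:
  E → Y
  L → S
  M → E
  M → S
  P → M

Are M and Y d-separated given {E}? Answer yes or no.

Bayes-Ball from M | {E} reaches {P,S}.
Y ∉ reach(M|{E}) ⇒ M ⊥ Y | {E}.

Yes — M ⊥ Y | {E}.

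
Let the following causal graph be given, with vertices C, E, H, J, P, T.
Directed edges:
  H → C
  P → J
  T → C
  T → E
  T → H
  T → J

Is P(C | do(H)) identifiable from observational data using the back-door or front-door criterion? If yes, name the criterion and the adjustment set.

P(C|do(H)): backdoor, adjust for {T}.

desc(H)\{H}={C}; candidates ⊆ {E,J,P,T}.
size 0: {}; under {} H still reaches {C,E,J,T} ∋ C.
{T}: H⊥C given {T} in G with H→· removed — back-door holds.
P(C|do(H)) = Σ_{T} P(C|H,T)·P(T).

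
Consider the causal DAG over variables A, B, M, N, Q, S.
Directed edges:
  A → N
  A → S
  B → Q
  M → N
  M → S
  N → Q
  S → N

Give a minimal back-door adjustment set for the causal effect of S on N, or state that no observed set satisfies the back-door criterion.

S→N: minimal back-door set {A, M}.

desc(S)\{S}={N,Q}; candidates ⊆ {A,B,M}.
size 0: {}; under {} S still reaches {A,M,N,Q} ∋ N.
size 1: {A}, {B}, {M}; under {A} S still reaches {M,N,Q} ∋ N.
{A,M}: S⊥N given {A,M} in G with S→· removed — back-door holds.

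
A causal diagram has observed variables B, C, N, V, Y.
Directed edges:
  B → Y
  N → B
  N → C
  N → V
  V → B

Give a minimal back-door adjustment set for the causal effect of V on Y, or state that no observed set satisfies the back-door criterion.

desc(V)\{V}={B,Y}; candidates ⊆ {C,N}.
size 0: {}; under {} V still reaches {B,C,N,Y} ∋ Y.
{N}: V⊥Y given {N} in G with V→· removed — back-door holds.

V→Y: minimal back-door set {N}.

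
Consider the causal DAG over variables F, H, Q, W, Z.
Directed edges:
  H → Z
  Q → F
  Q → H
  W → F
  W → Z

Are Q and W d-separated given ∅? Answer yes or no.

Bayes-Ball from Q | ∅ reaches {F,H,Z}.
W ∉ reach(Q|∅) ⇒ Q ⊥ W | ∅.

Yes — Q ⊥ W | ∅.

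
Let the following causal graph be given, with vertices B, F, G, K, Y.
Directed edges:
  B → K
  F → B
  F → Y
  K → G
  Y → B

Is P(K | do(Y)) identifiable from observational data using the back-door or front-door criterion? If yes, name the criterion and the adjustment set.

desc(Y)\{Y}={B,G,K}; candidates ⊆ {F}.
size 0: {}; under {} Y still reaches {B,F,G,K} ∋ K.
{F}: Y⊥K given {F} in G with Y→· removed — back-door holds.
P(K|do(Y)) = Σ_{F} P(K|Y,F)·P(F).

P(K|do(Y)): backdoor, adjust for {F}.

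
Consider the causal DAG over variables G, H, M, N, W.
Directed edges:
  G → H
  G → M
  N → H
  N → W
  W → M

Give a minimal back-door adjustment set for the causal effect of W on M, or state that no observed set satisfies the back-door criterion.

desc(W)\{W}={M}; candidates ⊆ {G,H,N}.
∅: W⊥M given ∅ in G with W→· removed — back-door holds.

W→M: minimal back-door set ∅.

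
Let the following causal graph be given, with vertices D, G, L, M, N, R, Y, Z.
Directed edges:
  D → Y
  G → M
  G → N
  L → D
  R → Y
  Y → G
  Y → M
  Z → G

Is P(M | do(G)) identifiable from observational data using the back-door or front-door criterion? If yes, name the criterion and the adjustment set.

desc(G)\{G}={M,N}; candidates ⊆ {D,L,R,Y,Z}.
size 0: {}; under {} G still reaches {D,L,M,R,Y,Z} ∋ M.
{Y}: G⊥M given {Y} in G with G→· removed — back-door holds.
P(M|do(G)) = Σ_{Y} P(M|G,Y)·P(Y).

P(M|do(G)): backdoor, adjust for {Y}.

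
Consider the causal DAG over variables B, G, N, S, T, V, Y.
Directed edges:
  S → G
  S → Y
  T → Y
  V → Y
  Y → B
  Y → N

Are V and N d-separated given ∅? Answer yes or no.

Bayes-Ball from V | ∅ reaches {B,N,Y}.
N ∈ reach(V|∅) ⇒ V ⊥̸ N | ∅.

No — V and N are d-connected given ∅.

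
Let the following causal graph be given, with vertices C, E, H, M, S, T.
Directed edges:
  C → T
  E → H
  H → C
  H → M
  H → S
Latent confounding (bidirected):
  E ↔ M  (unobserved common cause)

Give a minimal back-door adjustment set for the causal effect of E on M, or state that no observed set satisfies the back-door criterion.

desc(E)\{E}={C,H,M,S,T}; candidates ⊆ {—}.
E↔M: latent back-door arc(s) into E.
size 0: {}; under {} E still reaches {M} ∋ M.
E↔M cannot be blocked by any observed set — no back-door set.

E→M: no observed back-door set.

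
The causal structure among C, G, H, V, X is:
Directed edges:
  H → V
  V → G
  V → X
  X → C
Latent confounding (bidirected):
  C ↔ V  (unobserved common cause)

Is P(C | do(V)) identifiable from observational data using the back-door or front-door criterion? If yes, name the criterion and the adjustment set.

desc(V)\{V}={C,G,X}; candidates ⊆ {H}.
V↔C: latent back-door arc(s) into V.
size 0: {}; under {} V still reaches {C,H} ∋ C.
size 1: {H}; under {H} V still reaches {C} ∋ C.
V↔C cannot be blocked by any observed set — no back-door set.
{X}: (i) intercepts every directed V→C path; (ii) no back-door V→{X}; (iii) {V} blocks every back-door {X}→C. Front-door holds.
P(C|do(V)) = Σ_{X} P(X|V) Σ_{V'} P(C|X,V')P(V').

P(C|do(V)): frontdoor, adjust for {X}.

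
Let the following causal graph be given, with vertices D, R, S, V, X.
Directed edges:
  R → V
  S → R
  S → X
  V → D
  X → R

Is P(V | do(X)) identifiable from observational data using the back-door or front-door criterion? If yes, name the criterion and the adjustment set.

P(V|do(X)): backdoor, adjust for {S}.

desc(X)\{X}={D,R,V}; candidates ⊆ {S}.
size 0: {}; under {} X still reaches {D,R,S,V} ∋ V.
{S}: X⊥V given {S} in G with X→· removed — back-door holds.
P(V|do(X)) = Σ_{S} P(V|X,S)·P(S).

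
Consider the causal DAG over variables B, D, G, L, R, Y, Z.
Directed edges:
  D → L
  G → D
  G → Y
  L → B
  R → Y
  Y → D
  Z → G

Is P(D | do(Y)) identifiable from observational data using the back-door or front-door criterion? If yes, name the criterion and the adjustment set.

desc(Y)\{Y}={B,D,L}; candidates ⊆ {G,R,Z}.
size 0: {}; under {} Y still reaches {B,D,G,L,R,Z} ∋ D.
{G}: Y⊥D given {G} in G with Y→· removed — back-door holds.
P(D|do(Y)) = Σ_{G} P(D|Y,G)·P(G).

P(D|do(Y)): backdoor, adjust for {G}.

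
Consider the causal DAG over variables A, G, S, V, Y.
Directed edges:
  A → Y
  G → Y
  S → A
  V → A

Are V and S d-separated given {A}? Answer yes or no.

No — V and S are d-connected given {A}.

Bayes-Ball from V | {A} reaches {S}.
S ∈ reach(V|{A}) ⇒ V ⊥̸ S | {A}.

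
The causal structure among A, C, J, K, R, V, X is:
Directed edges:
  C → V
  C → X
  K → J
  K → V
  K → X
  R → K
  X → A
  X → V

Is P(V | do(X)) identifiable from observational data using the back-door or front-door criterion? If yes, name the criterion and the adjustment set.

desc(X)\{X}={A,V}; candidates ⊆ {C,J,K,R}.
size 0: {}; under {} X still reaches {C,J,K,R,V} ∋ V.
size 1: {C}, {J}, {K} …(+1); under {C} X still reaches {J,K,R,V} ∋ V.
{C,K}: X⊥V given {C,K} in G with X→· removed — back-door holds.
P(V|do(X)) = Σ_{C,K} P(V|X,C,K)·P(C,K).

P(V|do(X)): backdoor, adjust for {C, K}.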